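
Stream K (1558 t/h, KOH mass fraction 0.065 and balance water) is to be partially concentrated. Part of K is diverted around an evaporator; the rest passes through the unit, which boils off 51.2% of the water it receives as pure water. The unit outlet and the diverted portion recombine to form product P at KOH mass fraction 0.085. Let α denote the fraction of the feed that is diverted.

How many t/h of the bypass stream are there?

792.2 t/h

All 1558×0.065 = 101.27 t/h of KOH reaches P, so P = 101.27/0.085 = 1191.4 t/h and vapour = 366.59 t/h.
The evaporator receives (1−α)·1558 of feed at 0.935 water and removes 0.512 of that water:
0.512×0.935×(1−α)×1558 = 366.59
(1−α) = 366.59/745.85 = 0.4915;  α = 0.5085.
Bypass flow = 0.5085×1558 = 792.23 t/h.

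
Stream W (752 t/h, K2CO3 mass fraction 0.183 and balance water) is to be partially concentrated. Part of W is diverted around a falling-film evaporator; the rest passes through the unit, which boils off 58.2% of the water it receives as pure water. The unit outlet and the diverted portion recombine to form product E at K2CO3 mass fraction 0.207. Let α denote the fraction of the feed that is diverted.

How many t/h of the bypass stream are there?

All 752×0.183 = 137.62 t/h of K2CO3 reaches E, so E = 137.62/0.207 = 664.81 t/h and vapour = 87.188 t/h.
The evaporator receives (1−α)·752 of feed at 0.817 water and removes 0.582 of that water:
0.582×0.817×(1−α)×752 = 87.188
(1−α) = 87.188/357.57 = 0.2438;  α = 0.7562.
Bypass flow = 0.7562×752 = 568.64 t/h.

568.6 t/h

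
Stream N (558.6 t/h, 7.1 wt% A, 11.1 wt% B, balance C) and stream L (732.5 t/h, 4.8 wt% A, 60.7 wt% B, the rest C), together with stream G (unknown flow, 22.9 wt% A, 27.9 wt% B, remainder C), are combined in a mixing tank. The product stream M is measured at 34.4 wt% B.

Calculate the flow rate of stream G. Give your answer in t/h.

961.4 t/h

Let G be the unknown flow. Total out = 1291.1 + G.
B balance: 506.63 + 0.279·G = 0.344·(1291.1 + G)
(0.279 − 0.344)·G = 0.344×1291.1 − 506.63 = -62.494
G = -62.494 / -0.065 = 961.44 t/h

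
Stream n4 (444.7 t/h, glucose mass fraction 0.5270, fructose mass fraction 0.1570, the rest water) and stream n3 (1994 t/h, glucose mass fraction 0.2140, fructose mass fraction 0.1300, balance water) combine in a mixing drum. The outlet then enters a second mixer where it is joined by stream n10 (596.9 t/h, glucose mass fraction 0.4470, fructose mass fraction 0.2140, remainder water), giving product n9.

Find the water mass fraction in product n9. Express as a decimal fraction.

0.5439

Overall, product flow = 3035.6 t/h.
water in = 444.7×0.316 + 1994×0.656 + 596.9×0.339 = 1650.9 t/h.
water fraction in n9 = 0.5439.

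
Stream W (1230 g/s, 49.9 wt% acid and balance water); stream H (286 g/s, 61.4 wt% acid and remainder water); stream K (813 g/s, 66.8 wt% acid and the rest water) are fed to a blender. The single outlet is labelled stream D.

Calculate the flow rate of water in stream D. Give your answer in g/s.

water out = water in = 1230×0.501 + 286×0.386 + 813×0.332 = 996.54 g/s.

996.5 g/s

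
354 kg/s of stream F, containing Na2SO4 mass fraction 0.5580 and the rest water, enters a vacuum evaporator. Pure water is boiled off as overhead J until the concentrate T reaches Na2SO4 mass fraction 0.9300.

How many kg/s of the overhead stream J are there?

Na2SO4 is conserved: 354×0.558 = 197.53 kg/s all reports to the concentrate.
Concentrate = 197.53/(target fraction) = 212.4 kg/s.
Overhead = 354 − 212.4 = 141.6 kg/s.

141.6 kg/s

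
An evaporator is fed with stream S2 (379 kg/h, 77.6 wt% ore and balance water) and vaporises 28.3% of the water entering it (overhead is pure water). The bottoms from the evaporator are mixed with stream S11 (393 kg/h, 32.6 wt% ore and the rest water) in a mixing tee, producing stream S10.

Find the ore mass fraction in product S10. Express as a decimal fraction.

0.564

Vapour removed = 0.283×0.224×379 = 24.026 kg/h; concentrate = 354.97 kg/h.
ore reaching the mixer = 294.1 (from concentrate) + 393×0.326 = 422.22 kg/h.
Product flow = 354.97 + 393 = 747.97 kg/h; ore fraction = 0.564.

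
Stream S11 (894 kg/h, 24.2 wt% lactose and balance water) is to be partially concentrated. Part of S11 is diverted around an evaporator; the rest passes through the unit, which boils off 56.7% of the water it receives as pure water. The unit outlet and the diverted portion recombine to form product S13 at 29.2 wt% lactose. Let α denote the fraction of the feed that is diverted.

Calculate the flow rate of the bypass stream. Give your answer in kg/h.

537.8 kg/h

All 894×0.242 = 216.35 kg/h of lactose reaches S13, so S13 = 216.35/0.292 = 740.92 kg/h and vapour = 153.08 kg/h.
The evaporator receives (1−α)·894 of feed at 0.758 water and removes 0.567 of that water:
0.567×0.758×(1−α)×894 = 153.08
(1−α) = 153.08/384.23 = 0.3984;  α = 0.6016.
Bypass flow = 0.6016×894 = 537.82 kg/h.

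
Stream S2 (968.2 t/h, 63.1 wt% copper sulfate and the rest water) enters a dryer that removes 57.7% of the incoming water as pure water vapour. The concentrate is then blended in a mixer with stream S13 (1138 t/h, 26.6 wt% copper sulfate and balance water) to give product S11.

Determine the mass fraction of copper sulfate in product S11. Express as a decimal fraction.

0.481

Vapour removed = 0.577×0.369×968.2 = 206.14 t/h; concentrate = 762.06 t/h.
copper sulfate reaching the mixer = 610.93 (from concentrate) + 1138×0.266 = 913.64 t/h.
Product flow = 762.06 + 1138 = 1900.1 t/h; copper sulfate fraction = 0.481.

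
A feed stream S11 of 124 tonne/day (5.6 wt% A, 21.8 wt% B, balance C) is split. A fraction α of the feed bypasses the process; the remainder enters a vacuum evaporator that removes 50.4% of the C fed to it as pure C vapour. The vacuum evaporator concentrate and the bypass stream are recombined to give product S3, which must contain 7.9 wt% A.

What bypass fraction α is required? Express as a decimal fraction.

All 124×0.056 = 6.944 tonne/day of A reaches S3, so S3 = 6.944/0.079 = 87.899 tonne/day and vapour = 36.101 tonne/day.
The evaporator receives (1−α)·124 of feed at 0.726 C and removes 0.504 of that C:
0.504×0.726×(1−α)×124 = 36.101
(1−α) = 36.101/45.372 = 0.7957;  α = 0.2043.

0.204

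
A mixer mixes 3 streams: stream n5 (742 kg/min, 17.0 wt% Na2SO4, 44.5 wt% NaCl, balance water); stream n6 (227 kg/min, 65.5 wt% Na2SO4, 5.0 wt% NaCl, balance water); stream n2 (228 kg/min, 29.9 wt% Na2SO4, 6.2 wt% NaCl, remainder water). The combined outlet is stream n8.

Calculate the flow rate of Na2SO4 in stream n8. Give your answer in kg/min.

Na2SO4 out = Na2SO4 in = 742×0.170 + 227×0.655 + 228×0.299 = 343 kg/min.

343 kg/min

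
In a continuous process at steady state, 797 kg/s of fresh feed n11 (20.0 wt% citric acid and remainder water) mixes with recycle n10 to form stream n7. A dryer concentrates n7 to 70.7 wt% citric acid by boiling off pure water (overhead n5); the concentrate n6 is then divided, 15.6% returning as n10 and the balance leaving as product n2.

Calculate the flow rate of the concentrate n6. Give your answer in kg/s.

Overall citric acid balance (none leaves overhead): citric acid in fresh feed = citric acid in product, i.e. 797×0.200 = (1−0.156)·n6·0.707.
n6 = 159.4/(0.707×0.844) = 267.13 kg/s.

267.1 kg/s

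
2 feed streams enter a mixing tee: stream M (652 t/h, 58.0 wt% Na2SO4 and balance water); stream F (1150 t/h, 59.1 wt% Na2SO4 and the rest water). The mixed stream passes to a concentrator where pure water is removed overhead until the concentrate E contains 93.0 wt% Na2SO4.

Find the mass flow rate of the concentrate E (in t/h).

Na2SO4 entering = 652×0.580 + 1150×0.591 = 1057.8 t/h.
All Na2SO4 reports to E, so E = 1057.8/0.930 = 1137.4 t/h.

1137 t/h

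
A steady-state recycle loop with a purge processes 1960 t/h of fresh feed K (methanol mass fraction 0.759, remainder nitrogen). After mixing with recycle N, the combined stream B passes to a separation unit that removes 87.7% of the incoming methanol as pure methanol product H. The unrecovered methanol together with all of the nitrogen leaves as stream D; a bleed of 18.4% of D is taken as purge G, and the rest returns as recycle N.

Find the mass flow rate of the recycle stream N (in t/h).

nitrogen enters only via K and leaves only via the purge: 1960×0.241 = 0.184×(nitrogen in D), and the separation unit passes all nitrogen, so nitrogen in B = nitrogen in D = 2567.2 t/h.
methanol in B: m_A = 1960×0.759 + (1−0.184)·(1−0.877)·m_A, so m_A = 1487.6/0.8996 = 1653.6 t/h.
D = (1−0.877)×1653.6 + 2567.2 = 2770.6 t/h.
Recycle N = (1−0.184)×2770.6 = 2260.8 t/h.

2261 t/h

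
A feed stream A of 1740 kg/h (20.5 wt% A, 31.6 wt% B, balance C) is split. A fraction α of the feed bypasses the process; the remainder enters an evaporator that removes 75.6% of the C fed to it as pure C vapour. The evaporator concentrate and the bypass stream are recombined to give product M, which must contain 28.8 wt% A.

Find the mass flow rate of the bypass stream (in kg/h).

355.2 kg/h

All 1740×0.205 = 356.7 kg/h of A reaches M, so M = 356.7/0.288 = 1238.5 kg/h and vapour = 501.46 kg/h.
The evaporator receives (1−α)·1740 of feed at 0.479 C and removes 0.756 of that C:
0.756×0.479×(1−α)×1740 = 501.46
(1−α) = 501.46/630.1 = 0.7958;  α = 0.2042.
Bypass flow = 0.2042×1740 = 355.23 kg/h.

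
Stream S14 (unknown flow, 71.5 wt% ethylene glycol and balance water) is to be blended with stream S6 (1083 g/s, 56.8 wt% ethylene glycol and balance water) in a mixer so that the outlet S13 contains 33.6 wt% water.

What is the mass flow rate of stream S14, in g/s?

2039 g/s

Let S14 be the unknown flow. Total out = 1083 + S14.
water balance: 467.86 + 0.285·S14 = 0.336·(1083 + S14)
(0.285 − 0.336)·S14 = 0.336×1083 − 467.86 = -103.97
S14 = -103.97 / -0.051 = 2038.6 g/s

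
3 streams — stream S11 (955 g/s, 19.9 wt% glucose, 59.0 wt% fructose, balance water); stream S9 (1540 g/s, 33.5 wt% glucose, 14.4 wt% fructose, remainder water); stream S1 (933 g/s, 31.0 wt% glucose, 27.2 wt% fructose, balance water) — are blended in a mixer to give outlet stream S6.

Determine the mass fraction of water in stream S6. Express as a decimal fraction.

Total flow out = 955 + 1540 + 933 = 3428 g/s.
water in = 955×0.211 + 1540×0.521 + 933×0.418 = 1393.8 g/s.
water mass fraction in S6 = 1393.8/3428 = 0.4066.

0.4066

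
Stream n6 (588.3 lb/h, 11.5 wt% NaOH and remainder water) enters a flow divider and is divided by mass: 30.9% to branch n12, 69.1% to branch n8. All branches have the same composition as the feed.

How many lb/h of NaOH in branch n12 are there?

20.91 lb/h

Branch n12 total = 0.309×588.3 = 181.78 lb/h.
NaOH in n12 = 0.115×181.78 = 20.905 lb/h.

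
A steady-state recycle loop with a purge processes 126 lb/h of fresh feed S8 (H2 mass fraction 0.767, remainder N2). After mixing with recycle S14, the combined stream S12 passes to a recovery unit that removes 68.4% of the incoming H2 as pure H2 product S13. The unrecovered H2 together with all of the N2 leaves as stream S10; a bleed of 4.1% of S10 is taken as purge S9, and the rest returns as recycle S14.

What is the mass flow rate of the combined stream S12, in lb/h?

N2 enters only via S8 and leaves only via the purge: 126×0.233 = 0.041×(N2 in S10), and the recovery unit passes all N2, so N2 in S12 = N2 in S10 = 716.05 lb/h.
H2 in S12: m_A = 126×0.767 + (1−0.041)·(1−0.684)·m_A, so m_A = 96.642/0.6970 = 138.66 lb/h.
S12 = 138.66 + 716.05 = 854.71 lb/h.

854.7 lb/h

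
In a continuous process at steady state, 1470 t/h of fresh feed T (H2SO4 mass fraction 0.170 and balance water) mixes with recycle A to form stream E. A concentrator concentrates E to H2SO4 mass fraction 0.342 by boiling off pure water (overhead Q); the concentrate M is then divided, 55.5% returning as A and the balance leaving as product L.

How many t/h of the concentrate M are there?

Overall H2SO4 balance (none leaves overhead): H2SO4 in fresh feed = H2SO4 in product, i.e. 1470×0.170 = (1−0.555)·M·0.342.
M = 249.9/(0.342×0.445) = 1642 t/h.

1642 t/h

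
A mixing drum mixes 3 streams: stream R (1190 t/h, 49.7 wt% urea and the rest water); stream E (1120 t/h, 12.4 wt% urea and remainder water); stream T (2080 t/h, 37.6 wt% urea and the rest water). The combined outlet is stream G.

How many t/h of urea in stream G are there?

urea out = urea in = 1190×0.497 + 1120×0.124 + 2080×0.376 = 1512.4 t/h.

1512 t/h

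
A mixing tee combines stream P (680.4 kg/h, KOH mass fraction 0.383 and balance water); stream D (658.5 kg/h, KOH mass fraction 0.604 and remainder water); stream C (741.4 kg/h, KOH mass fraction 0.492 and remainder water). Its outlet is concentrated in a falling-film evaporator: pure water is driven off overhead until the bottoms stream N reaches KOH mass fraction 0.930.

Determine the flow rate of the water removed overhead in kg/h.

980.2 kg/h

KOH entering = 680.4×0.383 + 658.5×0.604 + 741.4×0.492 = 1023.1 kg/h.
All KOH reports to N, so N = 1023.1/0.930 = 1100.1 kg/h.
Total feed = 2080.3 kg/h; overhead = 2080.3 − 1100.1 = 980.2 kg/h.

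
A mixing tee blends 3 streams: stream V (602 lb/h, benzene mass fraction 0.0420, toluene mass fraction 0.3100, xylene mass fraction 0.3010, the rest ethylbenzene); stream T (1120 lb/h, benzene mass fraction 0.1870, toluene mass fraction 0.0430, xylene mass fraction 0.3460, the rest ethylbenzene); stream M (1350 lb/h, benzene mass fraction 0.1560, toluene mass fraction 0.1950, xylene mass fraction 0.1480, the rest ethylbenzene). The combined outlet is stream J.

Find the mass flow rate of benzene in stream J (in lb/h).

benzene out = benzene in = 602×0.042 + 1120×0.187 + 1350×0.156 = 445.32 lb/h.

445.3 lb/h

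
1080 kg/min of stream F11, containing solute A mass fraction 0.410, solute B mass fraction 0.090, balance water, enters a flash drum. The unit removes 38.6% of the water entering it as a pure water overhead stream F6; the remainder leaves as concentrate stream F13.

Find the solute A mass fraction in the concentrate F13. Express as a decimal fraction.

solute A is not removed: 1080×0.410 = 442.8 kg/min of solute A enters F13.
water entering = 1080×0.500 = 540 kg/min; overhead removed = 0.386×540 = 208.44 kg/min.
Concentrate = 1080 − 208.44 = 871.56 kg/min.
Mass fraction = 442.8/871.56 = 0.508.

0.508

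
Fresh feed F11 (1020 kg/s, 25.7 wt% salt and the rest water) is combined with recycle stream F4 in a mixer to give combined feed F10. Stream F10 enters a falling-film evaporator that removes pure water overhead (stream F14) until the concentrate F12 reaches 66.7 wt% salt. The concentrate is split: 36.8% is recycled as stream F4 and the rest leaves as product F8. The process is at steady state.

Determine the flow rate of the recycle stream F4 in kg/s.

Overall salt balance (none leaves overhead): salt in fresh feed = salt in product, i.e. 1020×0.257 = (1−0.368)·F12·0.667.
F12 = 262.14/(0.667×0.632) = 621.86 kg/s.
Recycle F4 = 0.368×621.86 = 228.84 kg/s.

228.8 kg/s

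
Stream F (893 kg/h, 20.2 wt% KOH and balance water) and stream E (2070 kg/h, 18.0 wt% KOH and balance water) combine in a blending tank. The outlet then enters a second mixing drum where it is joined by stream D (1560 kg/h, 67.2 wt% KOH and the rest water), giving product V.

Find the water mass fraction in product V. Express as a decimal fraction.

0.646

Overall, product flow = 4523 kg/h.
water in = 893×0.798 + 2070×0.820 + 1560×0.328 = 2921.7 kg/h.
water fraction in V = 0.646.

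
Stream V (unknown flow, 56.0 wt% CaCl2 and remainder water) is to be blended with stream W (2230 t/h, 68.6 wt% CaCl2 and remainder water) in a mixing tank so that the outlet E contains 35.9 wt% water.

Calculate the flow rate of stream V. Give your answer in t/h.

1239 t/h

Let V be the unknown flow. Total out = 2230 + V.
water balance: 700.22 + 0.440·V = 0.359·(2230 + V)
(0.440 − 0.359)·V = 0.359×2230 − 700.22 = 100.35
V = 100.35 / 0.081 = 1238.9 t/h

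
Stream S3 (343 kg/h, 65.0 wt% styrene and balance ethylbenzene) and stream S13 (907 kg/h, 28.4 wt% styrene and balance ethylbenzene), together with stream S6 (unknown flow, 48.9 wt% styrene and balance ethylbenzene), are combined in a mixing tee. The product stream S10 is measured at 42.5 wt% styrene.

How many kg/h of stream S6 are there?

Let S6 be the unknown flow. Total out = 1250 + S6.
styrene balance: 480.54 + 0.489·S6 = 0.425·(1250 + S6)
(0.489 − 0.425)·S6 = 0.425×1250 − 480.54 = 50.712
S6 = 50.712 / 0.064 = 792.37 kg/h

792.4 kg/h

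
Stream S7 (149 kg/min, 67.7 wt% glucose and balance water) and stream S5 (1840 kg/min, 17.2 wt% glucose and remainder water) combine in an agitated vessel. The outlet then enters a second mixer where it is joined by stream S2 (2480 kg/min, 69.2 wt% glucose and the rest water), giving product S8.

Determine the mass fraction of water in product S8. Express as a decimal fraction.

0.523

Overall, product flow = 4469 kg/min.
water in = 149×0.323 + 1840×0.828 + 2480×0.308 = 2335.5 kg/min.
water fraction in S8 = 0.523.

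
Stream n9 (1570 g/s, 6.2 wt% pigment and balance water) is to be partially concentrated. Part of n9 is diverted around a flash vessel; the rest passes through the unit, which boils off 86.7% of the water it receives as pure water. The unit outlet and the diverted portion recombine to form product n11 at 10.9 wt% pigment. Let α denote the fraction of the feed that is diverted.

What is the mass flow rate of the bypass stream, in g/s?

737.6 g/s

All 1570×0.062 = 97.34 g/s of pigment reaches n11, so n11 = 97.34/0.109 = 893.03 g/s and vapour = 676.97 g/s.
The evaporator receives (1−α)·1570 of feed at 0.938 water and removes 0.867 of that water:
0.867×0.938×(1−α)×1570 = 676.97
(1−α) = 676.97/1276.8 = 0.5302;  α = 0.4698.
Bypass flow = 0.4698×1570 = 737.57 g/s.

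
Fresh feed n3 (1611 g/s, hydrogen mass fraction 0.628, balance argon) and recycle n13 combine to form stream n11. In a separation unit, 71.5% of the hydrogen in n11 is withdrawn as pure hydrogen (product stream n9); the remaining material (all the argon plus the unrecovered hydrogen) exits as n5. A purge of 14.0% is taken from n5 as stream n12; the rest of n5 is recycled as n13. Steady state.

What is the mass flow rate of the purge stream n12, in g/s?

argon enters only via n3 and leaves only via the purge: 1611×0.372 = 0.140×(argon in n5), and the separation unit passes all argon, so argon in n11 = argon in n5 = 4280.7 g/s.
hydrogen in n11: m_A = 1611×0.628 + (1−0.140)·(1−0.715)·m_A, so m_A = 1011.7/0.7549 = 1340.2 g/s.
n5 = (1−0.715)×1340.2 + 4280.7 = 4662.6 g/s.
Purge n12 = 0.140×4662.6 = 652.77 g/s.

652.8 g/s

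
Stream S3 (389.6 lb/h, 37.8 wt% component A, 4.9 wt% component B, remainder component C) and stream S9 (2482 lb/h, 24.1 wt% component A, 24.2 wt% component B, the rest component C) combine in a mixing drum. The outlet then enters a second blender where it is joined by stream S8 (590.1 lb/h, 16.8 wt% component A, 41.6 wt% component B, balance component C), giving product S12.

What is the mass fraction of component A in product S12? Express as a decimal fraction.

0.244

Overall, product flow = 3461.7 lb/h.
component A in = 389.6×0.378 + 2482×0.241 + 590.1×0.168 = 844.57 lb/h.
component A fraction in S12 = 0.244.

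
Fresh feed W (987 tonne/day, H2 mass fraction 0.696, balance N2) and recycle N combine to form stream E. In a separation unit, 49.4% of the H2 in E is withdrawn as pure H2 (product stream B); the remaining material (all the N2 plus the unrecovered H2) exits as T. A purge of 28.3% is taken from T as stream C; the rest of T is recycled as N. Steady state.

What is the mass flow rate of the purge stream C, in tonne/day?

N2 enters only via W and leaves only via the purge: 987×0.304 = 0.283×(N2 in T), and the separation unit passes all N2, so N2 in E = N2 in T = 1060.2 tonne/day.
H2 in E: m_A = 987×0.696 + (1−0.283)·(1−0.494)·m_A, so m_A = 686.95/0.6372 = 1078.1 tonne/day.
T = (1−0.494)×1078.1 + 1060.2 = 1605.8 tonne/day.
Purge C = 0.283×1605.8 = 454.43 tonne/day.

454.4 tonne/day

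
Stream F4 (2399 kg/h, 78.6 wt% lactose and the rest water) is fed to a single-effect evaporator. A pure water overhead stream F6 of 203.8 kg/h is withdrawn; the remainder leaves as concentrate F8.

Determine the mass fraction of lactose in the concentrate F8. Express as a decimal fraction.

lactose is not removed: 2399×0.786 = 1885.6 kg/h of lactose enters F8.
Concentrate = 2399 − 203.8 = 2195.2 kg/h.
Mass fraction = 1885.6/2195.2 = 0.859.

0.859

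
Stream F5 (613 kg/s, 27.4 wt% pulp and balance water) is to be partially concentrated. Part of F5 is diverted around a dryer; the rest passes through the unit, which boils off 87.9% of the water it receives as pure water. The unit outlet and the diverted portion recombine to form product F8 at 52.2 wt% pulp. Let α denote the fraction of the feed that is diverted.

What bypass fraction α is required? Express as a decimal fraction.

0.256

All 613×0.274 = 167.96 kg/s of pulp reaches F8, so F8 = 167.96/0.522 = 321.77 kg/s and vapour = 291.23 kg/s.
The evaporator receives (1−α)·613 of feed at 0.726 water and removes 0.879 of that water:
0.879×0.726×(1−α)×613 = 291.23
(1−α) = 291.23/391.19 = 0.7445;  α = 0.2555.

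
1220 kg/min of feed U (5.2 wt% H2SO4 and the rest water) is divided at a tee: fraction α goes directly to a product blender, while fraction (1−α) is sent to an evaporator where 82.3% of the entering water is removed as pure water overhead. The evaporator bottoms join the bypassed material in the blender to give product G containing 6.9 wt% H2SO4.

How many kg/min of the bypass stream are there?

834.7 kg/min

All 1220×0.052 = 63.44 kg/min of H2SO4 reaches G, so G = 63.44/0.069 = 919.42 kg/min and vapour = 300.58 kg/min.
The evaporator receives (1−α)·1220 of feed at 0.948 water and removes 0.823 of that water:
0.823×0.948×(1−α)×1220 = 300.58
(1−α) = 300.58/951.85 = 0.3158;  α = 0.6842.
Bypass flow = 0.6842×1220 = 834.74 kg/min.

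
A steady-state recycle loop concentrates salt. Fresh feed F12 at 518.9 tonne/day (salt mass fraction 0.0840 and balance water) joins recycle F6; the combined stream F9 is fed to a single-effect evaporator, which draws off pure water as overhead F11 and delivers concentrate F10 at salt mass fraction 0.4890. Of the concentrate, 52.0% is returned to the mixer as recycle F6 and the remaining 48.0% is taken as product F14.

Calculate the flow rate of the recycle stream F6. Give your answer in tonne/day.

96.56 tonne/day

Overall salt balance (none leaves overhead): salt in fresh feed = salt in product, i.e. 518.9×0.084 = (1−0.520)·F10·0.489.
F10 = 43.588/(0.489×0.480) = 185.7 tonne/day.
Recycle F6 = 0.520×185.7 = 96.564 tonne/day.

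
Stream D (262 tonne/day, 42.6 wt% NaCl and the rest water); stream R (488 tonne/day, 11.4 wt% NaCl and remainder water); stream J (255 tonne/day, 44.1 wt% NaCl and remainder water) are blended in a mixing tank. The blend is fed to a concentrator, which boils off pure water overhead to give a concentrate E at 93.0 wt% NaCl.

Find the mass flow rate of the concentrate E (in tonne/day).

NaCl entering = 262×0.426 + 488×0.114 + 255×0.441 = 279.7 tonne/day.
All NaCl reports to E, so E = 279.7/0.930 = 300.75 tonne/day.

300.8 tonne/day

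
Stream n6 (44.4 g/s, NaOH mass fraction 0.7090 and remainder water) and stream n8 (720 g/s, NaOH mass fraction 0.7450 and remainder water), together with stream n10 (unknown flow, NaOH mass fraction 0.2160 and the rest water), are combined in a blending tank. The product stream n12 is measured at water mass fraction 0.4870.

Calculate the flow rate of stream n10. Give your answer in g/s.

Let n10 be the unknown flow. Total out = 764.4 + n10.
water balance: 196.52 + 0.784·n10 = 0.487·(764.4 + n10)
(0.784 − 0.487)·n10 = 0.487×764.4 − 196.52 = 175.74
n10 = 175.74 / 0.297 = 591.73 g/s

591.7 g/s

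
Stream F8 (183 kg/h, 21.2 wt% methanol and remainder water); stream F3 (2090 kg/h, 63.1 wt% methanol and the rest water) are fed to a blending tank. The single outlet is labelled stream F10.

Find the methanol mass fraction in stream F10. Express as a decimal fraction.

Total flow out = 183 + 2090 = 2273 kg/h.
methanol in = 183×0.212 + 2090×0.631 = 1357.6 kg/h.
methanol mass fraction in F10 = 1357.6/2273 = 0.5973.

0.5973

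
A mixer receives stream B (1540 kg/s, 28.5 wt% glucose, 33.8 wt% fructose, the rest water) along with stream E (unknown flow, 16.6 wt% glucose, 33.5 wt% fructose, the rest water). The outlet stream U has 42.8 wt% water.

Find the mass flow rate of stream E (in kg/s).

1106 kg/s

Let E be the unknown flow. Total out = 1540 + E.
water balance: 580.58 + 0.499·E = 0.428·(1540 + E)
(0.499 − 0.428)·E = 0.428×1540 − 580.58 = 78.54
E = 78.54 / 0.071 = 1106.2 kg/s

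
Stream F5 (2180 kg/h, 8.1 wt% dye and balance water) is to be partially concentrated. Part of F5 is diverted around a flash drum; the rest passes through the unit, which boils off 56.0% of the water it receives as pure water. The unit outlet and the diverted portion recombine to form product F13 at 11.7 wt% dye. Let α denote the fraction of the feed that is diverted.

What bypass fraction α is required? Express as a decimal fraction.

0.402

All 2180×0.081 = 176.58 kg/h of dye reaches F13, so F13 = 176.58/0.117 = 1509.2 kg/h and vapour = 670.77 kg/h.
The evaporator receives (1−α)·2180 of feed at 0.919 water and removes 0.560 of that water:
0.560×0.919×(1−α)×2180 = 670.77
(1−α) = 670.77/1121.9 = 0.5979;  α = 0.4021.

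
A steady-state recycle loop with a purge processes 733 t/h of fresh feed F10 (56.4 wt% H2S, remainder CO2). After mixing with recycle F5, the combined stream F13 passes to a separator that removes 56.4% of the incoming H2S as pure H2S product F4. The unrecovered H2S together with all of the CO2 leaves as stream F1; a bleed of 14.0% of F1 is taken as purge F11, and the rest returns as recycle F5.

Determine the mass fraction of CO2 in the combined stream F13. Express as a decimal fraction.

0.775

CO2 enters only via F10 and leaves only via the purge: 733×0.436 = 0.140×(CO2 in F1), and the separator passes all CO2, so CO2 in F13 = CO2 in F1 = 2282.8 t/h.
H2S in F13: m_A = 733×0.564 + (1−0.140)·(1−0.564)·m_A, so m_A = 413.41/0.6250 = 661.42 t/h.
F13 = 661.42 + 2282.8 = 2944.2 t/h.
CO2 fraction in F13 = 2282.8/2944.2 = 0.775.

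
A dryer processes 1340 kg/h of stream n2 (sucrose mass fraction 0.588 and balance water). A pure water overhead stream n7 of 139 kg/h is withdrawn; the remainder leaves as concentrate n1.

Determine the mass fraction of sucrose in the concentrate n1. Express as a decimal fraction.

0.656

sucrose is not removed: 1340×0.588 = 787.92 kg/h of sucrose enters n1.
Concentrate = 1340 − 139 = 1201 kg/h.
Mass fraction = 787.92/1201 = 0.656.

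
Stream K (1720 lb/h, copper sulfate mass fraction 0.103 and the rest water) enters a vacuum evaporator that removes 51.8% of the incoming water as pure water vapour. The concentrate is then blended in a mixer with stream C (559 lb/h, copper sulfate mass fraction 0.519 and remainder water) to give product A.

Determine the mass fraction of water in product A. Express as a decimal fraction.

0.684

Vapour removed = 0.518×0.897×1720 = 799.19 lb/h; concentrate = 920.81 lb/h.
water reaching the mixer = 743.65 (from concentrate) + 559×0.481 = 1012.5 lb/h.
Product flow = 920.81 + 559 = 1479.8 lb/h; water fraction = 0.684.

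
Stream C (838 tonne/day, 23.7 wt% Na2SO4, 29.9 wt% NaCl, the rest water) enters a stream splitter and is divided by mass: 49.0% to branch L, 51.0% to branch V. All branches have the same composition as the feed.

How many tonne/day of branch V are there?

427.4 tonne/day

Branch V flow = 0.510×838 = 427.38 tonne/day.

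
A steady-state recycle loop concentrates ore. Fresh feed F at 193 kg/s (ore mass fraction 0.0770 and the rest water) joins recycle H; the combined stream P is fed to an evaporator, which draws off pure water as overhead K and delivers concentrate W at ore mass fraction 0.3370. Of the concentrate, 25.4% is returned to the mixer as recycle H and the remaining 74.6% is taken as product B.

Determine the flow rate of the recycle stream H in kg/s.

15.01 kg/s

Overall ore balance (none leaves overhead): ore in fresh feed = ore in product, i.e. 193×0.077 = (1−0.254)·W·0.337.
W = 14.861/(0.337×0.746) = 59.112 kg/s.
Recycle H = 0.254×59.112 = 15.015 kg/s.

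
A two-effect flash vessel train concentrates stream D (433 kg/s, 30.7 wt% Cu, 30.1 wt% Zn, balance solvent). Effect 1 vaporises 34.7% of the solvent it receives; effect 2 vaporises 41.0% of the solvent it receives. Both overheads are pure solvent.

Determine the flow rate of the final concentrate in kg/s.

328.7 kg/s

solvent in feed = 433×0.392 = 169.74 kg/s.
After stage 1: solvent left = (1−0.347)×169.74 = 110.84; stream total = 374.1 kg/s.
After stage 2: solvent left = (1−0.410)×110.84 = 65.394; final concentrate = 328.66 kg/s.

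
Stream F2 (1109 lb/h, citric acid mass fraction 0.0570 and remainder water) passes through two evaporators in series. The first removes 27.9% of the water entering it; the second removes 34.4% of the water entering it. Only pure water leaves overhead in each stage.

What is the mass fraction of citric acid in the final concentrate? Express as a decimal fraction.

0.1133

water in feed = 1109×0.943 = 1045.8 lb/h.
After stage 1: water left = (1−0.279)×1045.8 = 754.01; stream total = 817.23 lb/h.
After stage 2: water left = (1−0.344)×754.01 = 494.63; final concentrate = 557.85 lb/h.
citric acid fraction = 63.213/557.85 = 0.1133.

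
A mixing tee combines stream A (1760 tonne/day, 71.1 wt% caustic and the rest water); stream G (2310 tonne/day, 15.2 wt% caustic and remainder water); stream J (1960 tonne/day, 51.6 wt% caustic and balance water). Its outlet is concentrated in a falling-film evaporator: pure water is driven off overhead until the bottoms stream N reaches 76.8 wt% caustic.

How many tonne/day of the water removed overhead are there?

caustic entering = 1760×0.711 + 2310×0.152 + 1960×0.516 = 2613.8 tonne/day.
All caustic reports to N, so N = 2613.8/0.768 = 3403.4 tonne/day.
Total feed = 6030 tonne/day; overhead = 6030 − 3403.4 = 2626.6 tonne/day.

2627 tonne/day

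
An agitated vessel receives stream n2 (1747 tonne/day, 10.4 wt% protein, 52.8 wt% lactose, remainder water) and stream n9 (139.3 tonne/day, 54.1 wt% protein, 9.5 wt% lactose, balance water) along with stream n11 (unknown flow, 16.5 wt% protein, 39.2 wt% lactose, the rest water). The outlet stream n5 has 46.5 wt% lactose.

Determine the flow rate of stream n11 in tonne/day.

801.6 tonne/day

Let n11 be the unknown flow. Total out = 1886.3 + n11.
lactose balance: 935.65 + 0.392·n11 = 0.465·(1886.3 + n11)
(0.392 − 0.465)·n11 = 0.465×1886.3 − 935.65 = -58.52
n11 = -58.52 / -0.073 = 801.64 tonne/day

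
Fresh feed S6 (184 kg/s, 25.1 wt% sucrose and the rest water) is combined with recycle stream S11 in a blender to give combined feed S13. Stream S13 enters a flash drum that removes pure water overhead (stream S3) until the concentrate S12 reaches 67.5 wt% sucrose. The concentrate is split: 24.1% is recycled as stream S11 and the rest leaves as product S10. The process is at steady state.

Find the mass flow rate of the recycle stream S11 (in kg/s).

21.73 kg/s

Overall sucrose balance (none leaves overhead): sucrose in fresh feed = sucrose in product, i.e. 184×0.251 = (1−0.241)·S12·0.675.
S12 = 46.184/(0.675×0.759) = 90.146 kg/s.
Recycle S11 = 0.241×90.146 = 21.725 kg/s.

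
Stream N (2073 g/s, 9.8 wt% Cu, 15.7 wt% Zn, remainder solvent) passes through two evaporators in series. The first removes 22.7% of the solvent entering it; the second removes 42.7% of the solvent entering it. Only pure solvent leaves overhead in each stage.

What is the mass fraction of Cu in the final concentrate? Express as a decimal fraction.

0.168

solvent in feed = 2073×0.745 = 1544.4 g/s.
After stage 1: solvent left = (1−0.227)×1544.4 = 1193.8; stream total = 1722.4 g/s.
After stage 2: solvent left = (1−0.427)×1193.8 = 684.05; final concentrate = 1212.7 g/s.
Cu fraction = 203.15/1212.7 = 0.168.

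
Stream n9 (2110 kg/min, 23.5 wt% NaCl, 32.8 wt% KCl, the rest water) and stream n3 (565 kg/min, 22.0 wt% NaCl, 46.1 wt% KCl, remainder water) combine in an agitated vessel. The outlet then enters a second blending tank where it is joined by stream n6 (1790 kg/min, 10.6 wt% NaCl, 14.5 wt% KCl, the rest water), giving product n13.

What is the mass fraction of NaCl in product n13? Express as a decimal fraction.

0.1814

Overall, product flow = 4465 kg/min.
NaCl in = 2110×0.235 + 565×0.220 + 1790×0.106 = 809.89 kg/min.
NaCl fraction in n13 = 0.1814.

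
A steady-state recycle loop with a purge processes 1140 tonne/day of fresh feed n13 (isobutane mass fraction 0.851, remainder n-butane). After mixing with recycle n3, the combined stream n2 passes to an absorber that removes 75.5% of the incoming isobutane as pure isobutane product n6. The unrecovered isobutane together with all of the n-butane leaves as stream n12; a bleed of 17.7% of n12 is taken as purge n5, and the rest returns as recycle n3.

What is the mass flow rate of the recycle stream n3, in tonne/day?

n-butane enters only via n13 and leaves only via the purge: 1140×0.149 = 0.177×(n-butane in n12), and the absorber passes all n-butane, so n-butane in n2 = n-butane in n12 = 959.66 tonne/day.
isobutane in n2: m_A = 1140×0.851 + (1−0.177)·(1−0.755)·m_A, so m_A = 970.14/0.7984 = 1215.2 tonne/day.
n12 = (1−0.755)×1215.2 + 959.66 = 1257.4 tonne/day.
Recycle n3 = (1−0.177)×1257.4 = 1034.8 tonne/day.

1035 tonne/day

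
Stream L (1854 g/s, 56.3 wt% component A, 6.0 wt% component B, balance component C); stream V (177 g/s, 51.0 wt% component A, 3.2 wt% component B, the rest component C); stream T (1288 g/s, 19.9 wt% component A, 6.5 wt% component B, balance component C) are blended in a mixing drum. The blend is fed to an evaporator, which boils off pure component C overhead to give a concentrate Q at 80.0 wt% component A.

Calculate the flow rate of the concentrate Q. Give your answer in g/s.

component A entering = 1854×0.563 + 177×0.510 + 1288×0.199 = 1390.4 g/s.
All component A reports to Q, so Q = 1390.4/0.800 = 1738 g/s.

1738 g/s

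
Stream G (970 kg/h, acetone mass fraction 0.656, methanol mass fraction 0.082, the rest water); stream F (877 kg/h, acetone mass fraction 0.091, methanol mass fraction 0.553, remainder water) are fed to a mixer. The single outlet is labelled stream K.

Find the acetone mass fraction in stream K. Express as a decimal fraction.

Total flow out = 970 + 877 = 1847 kg/h.
acetone in = 970×0.656 + 877×0.091 = 716.13 kg/h.
acetone mass fraction in K = 716.13/1847 = 0.388.

0.388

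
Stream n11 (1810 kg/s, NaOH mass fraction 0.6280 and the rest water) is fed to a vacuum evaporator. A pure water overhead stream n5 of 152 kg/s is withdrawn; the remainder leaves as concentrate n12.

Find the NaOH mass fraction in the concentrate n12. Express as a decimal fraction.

NaOH is not removed: 1810×0.628 = 1136.7 kg/s of NaOH enters n12.
Concentrate = 1810 − 152 = 1658 kg/s.
Mass fraction = 1136.7/1658 = 0.6856.

0.6856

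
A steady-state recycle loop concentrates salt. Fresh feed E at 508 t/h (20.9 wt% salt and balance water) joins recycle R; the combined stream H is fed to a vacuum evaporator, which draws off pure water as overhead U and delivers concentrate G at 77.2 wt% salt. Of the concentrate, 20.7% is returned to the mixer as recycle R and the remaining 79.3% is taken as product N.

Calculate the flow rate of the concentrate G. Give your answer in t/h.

Overall salt balance (none leaves overhead): salt in fresh feed = salt in product, i.e. 508×0.209 = (1−0.207)·G·0.772.
G = 106.17/(0.772×0.793) = 173.43 t/h.

173.4 t/h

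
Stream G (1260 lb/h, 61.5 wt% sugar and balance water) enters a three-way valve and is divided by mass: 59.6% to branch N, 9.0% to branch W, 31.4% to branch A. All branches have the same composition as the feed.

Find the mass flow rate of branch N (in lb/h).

751 lb/h

Branch N flow = 0.596×1260 = 750.96 lb/h.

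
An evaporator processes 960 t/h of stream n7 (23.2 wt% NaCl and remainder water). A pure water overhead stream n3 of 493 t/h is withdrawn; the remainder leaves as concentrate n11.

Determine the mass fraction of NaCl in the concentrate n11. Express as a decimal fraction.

NaCl is not removed: 960×0.232 = 222.72 t/h of NaCl enters n11.
Concentrate = 960 − 493 = 467 t/h.
Mass fraction = 222.72/467 = 0.477.

0.477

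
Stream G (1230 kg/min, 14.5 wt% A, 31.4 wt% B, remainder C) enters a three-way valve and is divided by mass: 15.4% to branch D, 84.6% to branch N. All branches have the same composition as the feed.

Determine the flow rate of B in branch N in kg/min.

Branch N total = 0.846×1230 = 1040.6 kg/min.
B in N = 0.314×1040.6 = 326.74 kg/min.

326.7 kg/min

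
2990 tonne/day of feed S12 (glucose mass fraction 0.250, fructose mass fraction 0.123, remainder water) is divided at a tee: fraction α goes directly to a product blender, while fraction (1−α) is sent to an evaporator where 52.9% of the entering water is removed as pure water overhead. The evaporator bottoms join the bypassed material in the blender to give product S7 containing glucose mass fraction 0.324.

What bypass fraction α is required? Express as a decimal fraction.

0.311

All 2990×0.250 = 747.5 tonne/day of glucose reaches S7, so S7 = 747.5/0.324 = 2307.1 tonne/day and vapour = 682.9 tonne/day.
The evaporator receives (1−α)·2990 of feed at 0.627 water and removes 0.529 of that water:
0.529×0.627×(1−α)×2990 = 682.9
(1−α) = 682.9/991.73 = 0.6886;  α = 0.3114.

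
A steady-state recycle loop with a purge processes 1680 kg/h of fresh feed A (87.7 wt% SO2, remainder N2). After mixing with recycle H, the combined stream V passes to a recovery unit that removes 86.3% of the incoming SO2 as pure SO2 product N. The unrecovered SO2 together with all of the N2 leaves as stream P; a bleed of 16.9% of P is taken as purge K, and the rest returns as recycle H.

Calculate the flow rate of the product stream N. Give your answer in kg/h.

1435 kg/h

SO2 in V: m_A = 1680×0.877 + (1−0.169)·(1−0.863)·m_A, so m_A = 1473.4/0.8862 = 1662.6 kg/h.
Product N = 0.863×1662.6 = 1434.9 kg/h.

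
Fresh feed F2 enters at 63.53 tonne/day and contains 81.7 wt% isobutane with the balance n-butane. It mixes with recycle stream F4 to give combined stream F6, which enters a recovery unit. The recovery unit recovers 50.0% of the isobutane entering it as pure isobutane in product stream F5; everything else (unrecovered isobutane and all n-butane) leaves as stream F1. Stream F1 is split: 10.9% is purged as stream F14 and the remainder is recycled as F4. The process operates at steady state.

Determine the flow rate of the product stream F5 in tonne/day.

isobutane in F6: m_A = 63.53×0.817 + (1−0.109)·(1−0.500)·m_A, so m_A = 51.904/0.5545 = 93.605 tonne/day.
Product F5 = 0.500×93.605 = 46.803 tonne/day.

46.8 tonne/day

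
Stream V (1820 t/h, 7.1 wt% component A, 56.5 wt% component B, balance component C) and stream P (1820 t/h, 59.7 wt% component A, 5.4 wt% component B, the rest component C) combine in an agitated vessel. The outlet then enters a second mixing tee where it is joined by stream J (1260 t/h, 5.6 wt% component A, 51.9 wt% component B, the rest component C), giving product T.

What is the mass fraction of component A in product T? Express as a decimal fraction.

0.2625

Overall, product flow = 4900 t/h.
component A in = 1820×0.071 + 1820×0.597 + 1260×0.056 = 1286.3 t/h.
component A fraction in T = 0.2625.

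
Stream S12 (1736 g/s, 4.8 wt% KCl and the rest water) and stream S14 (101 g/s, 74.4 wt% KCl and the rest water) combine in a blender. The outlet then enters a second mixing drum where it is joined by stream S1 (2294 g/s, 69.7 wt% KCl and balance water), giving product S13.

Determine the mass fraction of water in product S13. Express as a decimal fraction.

0.5746

Overall, product flow = 4131 g/s.
water in = 1736×0.952 + 101×0.256 + 2294×0.303 = 2373.6 g/s.
water fraction in S13 = 0.5746.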